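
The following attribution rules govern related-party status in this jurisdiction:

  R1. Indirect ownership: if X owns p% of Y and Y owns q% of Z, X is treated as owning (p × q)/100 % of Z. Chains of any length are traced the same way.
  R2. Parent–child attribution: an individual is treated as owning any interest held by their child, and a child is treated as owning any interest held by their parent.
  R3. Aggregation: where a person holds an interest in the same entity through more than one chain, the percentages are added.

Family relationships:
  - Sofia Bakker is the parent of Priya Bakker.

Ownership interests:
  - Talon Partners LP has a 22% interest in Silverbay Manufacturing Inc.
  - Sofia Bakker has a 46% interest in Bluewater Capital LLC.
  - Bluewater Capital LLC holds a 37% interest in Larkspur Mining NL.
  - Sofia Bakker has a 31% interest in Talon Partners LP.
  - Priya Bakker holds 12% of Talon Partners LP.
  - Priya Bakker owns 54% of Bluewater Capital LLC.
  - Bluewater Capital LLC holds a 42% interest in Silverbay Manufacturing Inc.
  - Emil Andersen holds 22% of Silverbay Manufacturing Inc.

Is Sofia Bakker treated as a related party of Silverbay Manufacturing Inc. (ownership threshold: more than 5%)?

Yes

By parent–child attribution (R2), Sofia Bakker is treated as also owning Priya Bakker's interest in Bluewater Capital LLC, giving 46% + 54% = 100%.
By parent–child attribution (R2), Sofia Bakker is treated as also owning Priya Bakker's interest in Talon Partners LP, giving 31% + 12% = 43%.
Chain via Bluewater Capital LLC (R1): 100% × 42% = 42% of Silverbay Manufacturing Inc.
Chain via Talon Partners LP (R1): 43% × 22% = 9.46% of Silverbay Manufacturing Inc.
Aggregating (R3): 42% + 9.46% = 51.46%.
51.46% exceeds the 5% threshold, so Sofia is a related party to Silverbay Manufacturing Inc.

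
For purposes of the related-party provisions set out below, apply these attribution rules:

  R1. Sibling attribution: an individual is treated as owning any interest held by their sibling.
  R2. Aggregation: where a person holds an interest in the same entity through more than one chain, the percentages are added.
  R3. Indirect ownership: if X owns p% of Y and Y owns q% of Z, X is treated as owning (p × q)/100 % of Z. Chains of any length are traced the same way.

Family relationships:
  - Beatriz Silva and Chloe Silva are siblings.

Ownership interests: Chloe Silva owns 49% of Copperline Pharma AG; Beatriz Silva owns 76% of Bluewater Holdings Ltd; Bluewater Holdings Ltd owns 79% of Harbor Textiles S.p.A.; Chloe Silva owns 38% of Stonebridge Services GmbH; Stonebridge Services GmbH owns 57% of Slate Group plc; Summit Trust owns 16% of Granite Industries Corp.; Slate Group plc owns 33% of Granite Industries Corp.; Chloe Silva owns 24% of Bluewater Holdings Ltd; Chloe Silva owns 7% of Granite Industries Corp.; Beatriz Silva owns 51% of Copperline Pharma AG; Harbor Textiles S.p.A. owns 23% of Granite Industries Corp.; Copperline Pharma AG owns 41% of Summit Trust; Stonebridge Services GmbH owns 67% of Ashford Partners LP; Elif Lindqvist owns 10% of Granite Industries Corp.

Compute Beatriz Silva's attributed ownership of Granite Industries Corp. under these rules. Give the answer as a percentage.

38.8778%

By sibling attribution (R1), Beatriz Silva is treated as also owning Chloe Silva's interest in Bluewater Holdings Ltd, giving 76% + 24% = 100%.
By sibling attribution (R1), Beatriz Silva is treated as also owning Chloe Silva's interest in Copperline Pharma AG, giving 51% + 49% = 100%.
By sibling attribution (R1), Beatriz Silva is treated as owning Chloe Silva's 38% interest in Stonebridge Services GmbH.
By sibling attribution (R1), Beatriz Silva is treated as owning Chloe Silva's 7% interest in Granite Industries Corp.
Chain via Bluewater Holdings Ltd → Harbor Textiles S.p.A. (R3): 100% × 79% × 23% = 18.17% of Granite Industries Corp.
Chain via Copperline Pharma AG → Summit Trust (R3): 100% × 41% × 16% = 6.56% of Granite Industries Corp.
Chain via Stonebridge Services GmbH → Slate Group plc (R3): 38% × 57% × 33% = 7.1478% of Granite Industries Corp.
Direct interest in Granite Industries Corp: 7%.
Aggregating (R2): 18.17% + 6.56% + 7.1478% + 7% = 38.8778%.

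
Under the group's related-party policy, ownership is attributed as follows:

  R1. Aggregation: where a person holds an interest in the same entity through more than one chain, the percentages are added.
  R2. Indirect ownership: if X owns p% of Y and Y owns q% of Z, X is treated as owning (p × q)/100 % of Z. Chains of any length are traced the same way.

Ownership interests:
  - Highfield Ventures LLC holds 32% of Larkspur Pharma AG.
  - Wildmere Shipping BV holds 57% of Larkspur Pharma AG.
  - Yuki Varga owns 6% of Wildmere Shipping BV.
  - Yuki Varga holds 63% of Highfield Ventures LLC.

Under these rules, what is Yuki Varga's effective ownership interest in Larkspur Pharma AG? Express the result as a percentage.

Chain via Highfield Ventures LLC (R2): 63% × 32% = 20.16% of Larkspur Pharma AG.
Chain via Wildmere Shipping BV (R2): 6% × 57% = 3.42% of Larkspur Pharma AG.
Aggregating (R1): 20.16% + 3.42% = 23.58%.

23.58%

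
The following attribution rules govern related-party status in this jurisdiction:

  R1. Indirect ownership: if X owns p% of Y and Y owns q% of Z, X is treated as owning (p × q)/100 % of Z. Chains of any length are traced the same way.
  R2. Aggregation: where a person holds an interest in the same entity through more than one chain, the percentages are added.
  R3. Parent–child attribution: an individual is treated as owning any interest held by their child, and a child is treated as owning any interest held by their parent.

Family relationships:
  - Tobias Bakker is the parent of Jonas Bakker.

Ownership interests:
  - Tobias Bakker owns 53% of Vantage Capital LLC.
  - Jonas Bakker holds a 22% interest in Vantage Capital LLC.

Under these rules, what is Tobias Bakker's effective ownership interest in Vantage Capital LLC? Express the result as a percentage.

75%

By parent–child attribution (R3), Tobias Bakker is treated as also owning Jonas Bakker's interest in Vantage Capital LLC, giving 53% + 22% = 75%.
Direct interest in Vantage Capital LLC: 75%.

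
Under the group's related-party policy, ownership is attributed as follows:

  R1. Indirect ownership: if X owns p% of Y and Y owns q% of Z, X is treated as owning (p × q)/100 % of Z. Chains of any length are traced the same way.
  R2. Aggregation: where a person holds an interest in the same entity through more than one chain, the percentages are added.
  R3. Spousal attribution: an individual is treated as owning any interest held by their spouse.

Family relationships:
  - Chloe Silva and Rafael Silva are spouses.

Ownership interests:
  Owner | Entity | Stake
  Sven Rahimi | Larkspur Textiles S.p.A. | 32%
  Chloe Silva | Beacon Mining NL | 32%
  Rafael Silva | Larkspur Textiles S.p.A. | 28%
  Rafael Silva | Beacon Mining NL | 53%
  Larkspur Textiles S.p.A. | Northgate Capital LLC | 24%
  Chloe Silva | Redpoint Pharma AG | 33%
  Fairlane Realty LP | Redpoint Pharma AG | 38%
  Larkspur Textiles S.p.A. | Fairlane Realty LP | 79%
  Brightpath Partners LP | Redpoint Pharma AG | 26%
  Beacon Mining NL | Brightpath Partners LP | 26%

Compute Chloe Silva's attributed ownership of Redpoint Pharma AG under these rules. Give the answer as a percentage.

By spousal attribution (R3), Chloe Silva is treated as also owning Rafael Silva's interest in Beacon Mining NL, giving 32% + 53% = 85%.
By spousal attribution (R3), Chloe Silva is treated as owning Rafael Silva's 28% interest in Larkspur Textiles S.p.A.
Chain via Beacon Mining NL → Brightpath Partners LP (R1): 85% × 26% × 26% = 5.746% of Redpoint Pharma AG.
Direct interest in Redpoint Pharma AG: 33%.
Chain via Larkspur Textiles S.p.A. → Fairlane Realty LP (R1): 28% × 79% × 38% = 8.4056% of Redpoint Pharma AG.
Aggregating (R2): 5.746% + 33% + 8.4056% = 47.1516%.

47.1516%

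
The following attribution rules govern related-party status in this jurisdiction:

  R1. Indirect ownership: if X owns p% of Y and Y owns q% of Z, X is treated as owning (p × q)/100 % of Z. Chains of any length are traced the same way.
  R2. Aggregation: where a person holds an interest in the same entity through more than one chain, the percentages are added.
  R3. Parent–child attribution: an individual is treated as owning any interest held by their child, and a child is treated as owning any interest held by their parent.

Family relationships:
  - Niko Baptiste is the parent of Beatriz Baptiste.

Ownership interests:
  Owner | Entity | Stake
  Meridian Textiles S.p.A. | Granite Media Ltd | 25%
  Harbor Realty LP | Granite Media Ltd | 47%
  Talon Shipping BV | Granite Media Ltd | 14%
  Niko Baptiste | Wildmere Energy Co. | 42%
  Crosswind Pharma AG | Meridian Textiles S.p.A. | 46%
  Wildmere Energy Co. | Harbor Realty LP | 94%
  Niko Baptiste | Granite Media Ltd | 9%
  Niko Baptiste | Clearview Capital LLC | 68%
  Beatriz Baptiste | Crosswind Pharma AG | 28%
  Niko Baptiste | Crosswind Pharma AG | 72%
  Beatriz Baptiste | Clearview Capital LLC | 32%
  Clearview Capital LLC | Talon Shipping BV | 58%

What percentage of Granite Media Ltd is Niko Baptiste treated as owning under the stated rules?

By parent–child attribution (R3), Niko Baptiste is treated as also owning Beatriz Baptiste's interest in Crosswind Pharma AG, giving 72% + 28% = 100%.
By parent–child attribution (R3), Niko Baptiste is treated as also owning Beatriz Baptiste's interest in Clearview Capital LLC, giving 68% + 32% = 100%.
Chain via Wildmere Energy Co. → Harbor Realty LP (R1): 42% × 94% × 47% = 18.5556% of Granite Media Ltd.
Chain via Crosswind Pharma AG → Meridian Textiles S.p.A. (R1): 100% × 46% × 25% = 11.5% of Granite Media Ltd.
Chain via Clearview Capital LLC → Talon Shipping BV (R1): 100% × 58% × 14% = 8.12% of Granite Media Ltd.
Direct interest in Granite Media Ltd: 9%.
Aggregating (R2): 18.5556% + 11.5% + 8.12% + 9% = 47.1756%.

47.1756%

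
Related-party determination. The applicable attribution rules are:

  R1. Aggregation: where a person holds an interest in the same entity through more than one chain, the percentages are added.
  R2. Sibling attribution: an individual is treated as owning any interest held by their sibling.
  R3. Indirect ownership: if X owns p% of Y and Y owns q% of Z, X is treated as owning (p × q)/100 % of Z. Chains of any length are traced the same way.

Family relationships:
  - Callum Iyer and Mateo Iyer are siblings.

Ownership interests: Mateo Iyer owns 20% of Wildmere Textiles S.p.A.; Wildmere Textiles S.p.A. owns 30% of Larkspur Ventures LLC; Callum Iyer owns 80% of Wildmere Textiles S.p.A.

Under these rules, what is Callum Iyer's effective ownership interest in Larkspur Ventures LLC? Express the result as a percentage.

By sibling attribution (R2), Callum Iyer is treated as also owning Mateo Iyer's interest in Wildmere Textiles S.p.A, giving 80% + 20% = 100%.
Chain via Wildmere Textiles S.p.A. (R3): 100% × 30% = 30% of Larkspur Ventures LLC.

30%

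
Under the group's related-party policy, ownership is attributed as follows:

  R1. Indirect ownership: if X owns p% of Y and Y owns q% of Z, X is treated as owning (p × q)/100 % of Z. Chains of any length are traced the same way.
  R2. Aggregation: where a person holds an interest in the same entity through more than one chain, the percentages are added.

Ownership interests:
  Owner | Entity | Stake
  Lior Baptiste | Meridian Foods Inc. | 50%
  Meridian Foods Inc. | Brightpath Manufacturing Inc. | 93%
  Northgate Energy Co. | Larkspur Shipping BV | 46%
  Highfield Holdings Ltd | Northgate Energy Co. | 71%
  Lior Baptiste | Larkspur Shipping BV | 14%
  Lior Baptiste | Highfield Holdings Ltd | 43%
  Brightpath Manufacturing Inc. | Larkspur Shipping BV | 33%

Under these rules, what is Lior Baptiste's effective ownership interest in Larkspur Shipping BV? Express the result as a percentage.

Chain via Highfield Holdings Ltd → Northgate Energy Co. (R1): 43% × 71% × 46% = 14.0438% of Larkspur Shipping BV.
Chain via Meridian Foods Inc. → Brightpath Manufacturing Inc. (R1): 50% × 93% × 33% = 15.345% of Larkspur Shipping BV.
Direct interest in Larkspur Shipping BV: 14%.
Aggregating (R2): 14.0438% + 15.345% + 14% = 43.3888%.

43.3888%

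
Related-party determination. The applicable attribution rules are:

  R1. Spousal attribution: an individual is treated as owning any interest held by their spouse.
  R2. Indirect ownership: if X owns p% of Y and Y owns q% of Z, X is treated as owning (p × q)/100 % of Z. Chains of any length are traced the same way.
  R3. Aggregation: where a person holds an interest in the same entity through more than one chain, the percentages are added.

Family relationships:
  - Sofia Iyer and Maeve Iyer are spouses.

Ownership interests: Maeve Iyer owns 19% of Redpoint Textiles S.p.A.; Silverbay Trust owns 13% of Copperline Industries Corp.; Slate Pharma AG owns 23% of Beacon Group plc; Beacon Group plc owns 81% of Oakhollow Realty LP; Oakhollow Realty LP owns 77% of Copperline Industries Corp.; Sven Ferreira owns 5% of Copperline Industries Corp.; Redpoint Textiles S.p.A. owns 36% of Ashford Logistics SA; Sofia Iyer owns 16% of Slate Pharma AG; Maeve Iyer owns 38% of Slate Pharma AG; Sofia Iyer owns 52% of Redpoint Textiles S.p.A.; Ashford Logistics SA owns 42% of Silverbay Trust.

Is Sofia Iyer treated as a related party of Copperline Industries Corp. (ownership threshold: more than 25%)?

No

By spousal attribution (R1), Sofia Iyer is treated as also owning Maeve Iyer's interest in Redpoint Textiles S.p.A, giving 52% + 19% = 71%.
By spousal attribution (R1), Sofia Iyer is treated as also owning Maeve Iyer's interest in Slate Pharma AG, giving 16% + 38% = 54%.
Chain via Redpoint Textiles S.p.A. → Ashford Logistics SA → Silverbay Trust (R2): 71% × 36% × 42% × 13% = 1.395576% of Copperline Industries Corp.
Chain via Slate Pharma AG → Beacon Group plc → Oakhollow Realty LP (R2): 54% × 23% × 81% × 77% = 7.746354% of Copperline Industries Corp.
Aggregating (R3): 1.395576% + 7.746354% = 9.14193%.
9.14193% does not exceed the 25% threshold, so Sofia is not a related party to Copperline Industries Corp.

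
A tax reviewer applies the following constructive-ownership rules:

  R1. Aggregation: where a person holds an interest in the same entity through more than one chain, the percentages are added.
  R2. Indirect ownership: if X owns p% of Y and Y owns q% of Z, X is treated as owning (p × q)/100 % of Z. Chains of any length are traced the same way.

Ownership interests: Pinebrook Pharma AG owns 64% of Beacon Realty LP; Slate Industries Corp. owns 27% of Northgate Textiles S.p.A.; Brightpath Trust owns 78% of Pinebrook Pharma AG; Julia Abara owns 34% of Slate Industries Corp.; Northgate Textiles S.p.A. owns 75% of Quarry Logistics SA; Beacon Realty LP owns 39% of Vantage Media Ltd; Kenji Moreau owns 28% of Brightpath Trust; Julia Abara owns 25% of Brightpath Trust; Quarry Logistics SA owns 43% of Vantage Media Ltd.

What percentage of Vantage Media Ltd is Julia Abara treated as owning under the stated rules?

7.82775%

Chain via Brightpath Trust → Pinebrook Pharma AG → Beacon Realty LP (R2): 25% × 78% × 64% × 39% = 4.8672% of Vantage Media Ltd.
Chain via Slate Industries Corp. → Northgate Textiles S.p.A. → Quarry Logistics SA (R2): 34% × 27% × 75% × 43% = 2.96055% of Vantage Media Ltd.
Aggregating (R1): 4.8672% + 2.96055% = 7.82775%.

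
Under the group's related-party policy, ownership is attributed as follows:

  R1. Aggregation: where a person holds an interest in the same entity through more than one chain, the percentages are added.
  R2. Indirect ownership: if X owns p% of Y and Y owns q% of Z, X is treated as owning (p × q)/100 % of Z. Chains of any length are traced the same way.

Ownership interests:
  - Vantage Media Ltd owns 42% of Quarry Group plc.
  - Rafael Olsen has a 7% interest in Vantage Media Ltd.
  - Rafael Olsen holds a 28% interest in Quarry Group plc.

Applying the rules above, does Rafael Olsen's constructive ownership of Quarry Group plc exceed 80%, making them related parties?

No

Chain via Vantage Media Ltd (R2): 7% × 42% = 2.94% of Quarry Group plc.
Direct interest in Quarry Group plc: 28%.
Aggregating (R1): 2.94% + 28% = 30.94%.
30.94% does not exceed the 80% threshold, so Rafael is not a related party to Quarry Group plc.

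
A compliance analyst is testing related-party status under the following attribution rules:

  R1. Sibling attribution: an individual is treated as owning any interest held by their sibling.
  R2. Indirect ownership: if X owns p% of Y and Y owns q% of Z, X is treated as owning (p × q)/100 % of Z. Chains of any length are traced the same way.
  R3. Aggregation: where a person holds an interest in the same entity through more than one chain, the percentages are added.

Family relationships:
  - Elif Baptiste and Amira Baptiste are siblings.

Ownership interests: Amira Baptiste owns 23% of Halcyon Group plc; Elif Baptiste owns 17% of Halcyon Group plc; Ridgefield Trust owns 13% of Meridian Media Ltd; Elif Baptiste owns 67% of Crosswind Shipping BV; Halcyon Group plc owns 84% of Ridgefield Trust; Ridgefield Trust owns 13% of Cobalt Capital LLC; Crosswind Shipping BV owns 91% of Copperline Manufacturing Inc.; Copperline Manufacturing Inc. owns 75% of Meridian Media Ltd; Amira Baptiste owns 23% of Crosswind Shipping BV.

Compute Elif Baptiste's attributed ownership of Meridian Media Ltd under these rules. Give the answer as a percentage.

By sibling attribution (R1), Elif Baptiste is treated as also owning Amira Baptiste's interest in Halcyon Group plc, giving 17% + 23% = 40%.
By sibling attribution (R1), Elif Baptiste is treated as also owning Amira Baptiste's interest in Crosswind Shipping BV, giving 67% + 23% = 90%.
Chain via Halcyon Group plc → Ridgefield Trust (R2): 40% × 84% × 13% = 4.368% of Meridian Media Ltd.
Chain via Crosswind Shipping BV → Copperline Manufacturing Inc. (R2): 90% × 91% × 75% = 61.425% of Meridian Media Ltd.
Aggregating (R3): 4.368% + 61.425% = 65.793%.

65.793%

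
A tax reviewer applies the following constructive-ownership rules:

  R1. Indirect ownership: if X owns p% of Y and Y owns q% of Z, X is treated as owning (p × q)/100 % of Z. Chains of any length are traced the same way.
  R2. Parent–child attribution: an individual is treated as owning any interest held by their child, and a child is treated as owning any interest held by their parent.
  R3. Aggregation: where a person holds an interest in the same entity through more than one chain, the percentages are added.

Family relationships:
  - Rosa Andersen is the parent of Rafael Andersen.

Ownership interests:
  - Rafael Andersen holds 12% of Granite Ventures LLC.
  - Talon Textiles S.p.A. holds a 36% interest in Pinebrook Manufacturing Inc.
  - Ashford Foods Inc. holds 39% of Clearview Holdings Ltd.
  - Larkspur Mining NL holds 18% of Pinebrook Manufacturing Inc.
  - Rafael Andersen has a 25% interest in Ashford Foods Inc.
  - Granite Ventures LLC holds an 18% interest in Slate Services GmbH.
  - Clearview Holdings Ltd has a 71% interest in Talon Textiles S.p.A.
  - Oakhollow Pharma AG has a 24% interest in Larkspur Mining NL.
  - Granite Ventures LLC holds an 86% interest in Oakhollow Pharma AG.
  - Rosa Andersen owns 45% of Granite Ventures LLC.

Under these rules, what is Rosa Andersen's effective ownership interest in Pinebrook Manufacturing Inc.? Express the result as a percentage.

By parent–child attribution (R2), Rosa Andersen is treated as also owning Rafael Andersen's interest in Granite Ventures LLC, giving 45% + 12% = 57%.
By parent–child attribution (R2), Rosa Andersen is treated as owning Rafael Andersen's 25% interest in Ashford Foods Inc.
Chain via Granite Ventures LLC → Oakhollow Pharma AG → Larkspur Mining NL (R1): 57% × 86% × 24% × 18% = 2.117664% of Pinebrook Manufacturing Inc.
Chain via Ashford Foods Inc. → Clearview Holdings Ltd → Talon Textiles S.p.A. (R1): 25% × 39% × 71% × 36% = 2.4921% of Pinebrook Manufacturing Inc.
Aggregating (R3): 2.117664% + 2.4921% = 4.609764%.

4.609764%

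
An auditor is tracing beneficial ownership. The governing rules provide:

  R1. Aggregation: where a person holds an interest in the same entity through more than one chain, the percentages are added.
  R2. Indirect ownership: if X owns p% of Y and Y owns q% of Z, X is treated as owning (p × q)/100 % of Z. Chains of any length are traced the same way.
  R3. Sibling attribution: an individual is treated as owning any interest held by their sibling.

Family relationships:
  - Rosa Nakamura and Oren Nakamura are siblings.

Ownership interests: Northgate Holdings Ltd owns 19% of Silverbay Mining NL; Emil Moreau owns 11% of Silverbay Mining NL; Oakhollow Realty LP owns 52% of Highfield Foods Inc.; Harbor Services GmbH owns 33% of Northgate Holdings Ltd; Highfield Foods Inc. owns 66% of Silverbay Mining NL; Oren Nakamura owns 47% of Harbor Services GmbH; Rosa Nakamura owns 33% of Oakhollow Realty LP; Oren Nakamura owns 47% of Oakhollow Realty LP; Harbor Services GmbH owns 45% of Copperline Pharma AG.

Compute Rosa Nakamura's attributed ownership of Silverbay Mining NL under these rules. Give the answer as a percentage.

30.4029%

By sibling attribution (R3), Rosa Nakamura is treated as also owning Oren Nakamura's interest in Oakhollow Realty LP, giving 33% + 47% = 80%.
By sibling attribution (R3), Rosa Nakamura is treated as owning Oren Nakamura's 47% interest in Harbor Services GmbH.
Chain via Oakhollow Realty LP → Highfield Foods Inc. (R2): 80% × 52% × 66% = 27.456% of Silverbay Mining NL.
Chain via Harbor Services GmbH → Northgate Holdings Ltd (R2): 47% × 33% × 19% = 2.9469% of Silverbay Mining NL.
Aggregating (R1): 27.456% + 2.9469% = 30.4029%.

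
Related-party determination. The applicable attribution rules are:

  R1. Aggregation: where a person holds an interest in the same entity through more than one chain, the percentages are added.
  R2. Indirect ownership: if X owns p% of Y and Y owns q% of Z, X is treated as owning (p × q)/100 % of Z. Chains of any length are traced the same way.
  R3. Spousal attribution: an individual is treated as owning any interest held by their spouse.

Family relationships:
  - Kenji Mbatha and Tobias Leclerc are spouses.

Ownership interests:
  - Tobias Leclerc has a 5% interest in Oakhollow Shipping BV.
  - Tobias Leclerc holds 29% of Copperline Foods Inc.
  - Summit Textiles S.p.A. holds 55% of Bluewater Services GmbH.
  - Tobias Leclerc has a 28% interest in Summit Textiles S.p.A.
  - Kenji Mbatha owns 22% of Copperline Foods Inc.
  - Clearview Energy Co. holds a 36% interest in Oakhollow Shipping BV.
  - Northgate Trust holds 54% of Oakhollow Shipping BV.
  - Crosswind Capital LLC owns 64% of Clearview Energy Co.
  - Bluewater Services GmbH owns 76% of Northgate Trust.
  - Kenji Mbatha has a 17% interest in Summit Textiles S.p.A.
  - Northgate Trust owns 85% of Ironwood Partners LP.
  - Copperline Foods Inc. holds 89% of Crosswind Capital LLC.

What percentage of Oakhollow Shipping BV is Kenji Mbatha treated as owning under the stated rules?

By spousal attribution (R3), Kenji Mbatha is treated as also owning Tobias Leclerc's interest in Copperline Foods Inc, giving 22% + 29% = 51%.
By spousal attribution (R3), Kenji Mbatha is treated as also owning Tobias Leclerc's interest in Summit Textiles S.p.A, giving 17% + 28% = 45%.
By spousal attribution (R3), Kenji Mbatha is treated as owning Tobias Leclerc's 5% interest in Oakhollow Shipping BV.
Chain via Copperline Foods Inc. → Crosswind Capital LLC → Clearview Energy Co. (R2): 51% × 89% × 64% × 36% = 10.457856% of Oakhollow Shipping BV.
Chain via Summit Textiles S.p.A. → Bluewater Services GmbH → Northgate Trust (R2): 45% × 55% × 76% × 54% = 10.1574% of Oakhollow Shipping BV.
Direct interest in Oakhollow Shipping BV: 5%.
Aggregating (R1): 10.457856% + 10.1574% + 5% = 25.615256%.

25.615256%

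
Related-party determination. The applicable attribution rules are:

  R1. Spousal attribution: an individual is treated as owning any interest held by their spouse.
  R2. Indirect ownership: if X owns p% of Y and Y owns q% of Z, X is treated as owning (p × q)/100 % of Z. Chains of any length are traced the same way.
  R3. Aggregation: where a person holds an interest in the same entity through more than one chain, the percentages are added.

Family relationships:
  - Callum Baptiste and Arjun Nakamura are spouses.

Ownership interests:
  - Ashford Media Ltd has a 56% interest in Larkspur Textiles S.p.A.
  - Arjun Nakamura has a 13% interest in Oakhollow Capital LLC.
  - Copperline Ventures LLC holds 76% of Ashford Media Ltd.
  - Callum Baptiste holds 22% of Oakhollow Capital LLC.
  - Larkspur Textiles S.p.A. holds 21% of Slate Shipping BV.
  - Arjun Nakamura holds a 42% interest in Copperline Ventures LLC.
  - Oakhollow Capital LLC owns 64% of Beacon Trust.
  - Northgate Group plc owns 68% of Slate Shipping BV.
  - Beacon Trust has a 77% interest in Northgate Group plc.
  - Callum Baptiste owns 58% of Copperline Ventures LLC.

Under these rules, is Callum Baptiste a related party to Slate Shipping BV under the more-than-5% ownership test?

Yes

By spousal attribution (R1), Callum Baptiste is treated as also owning Arjun Nakamura's interest in Copperline Ventures LLC, giving 58% + 42% = 100%.
By spousal attribution (R1), Callum Baptiste is treated as also owning Arjun Nakamura's interest in Oakhollow Capital LLC, giving 22% + 13% = 35%.
Chain via Copperline Ventures LLC → Ashford Media Ltd → Larkspur Textiles S.p.A. (R2): 100% × 76% × 56% × 21% = 8.9376% of Slate Shipping BV.
Chain via Oakhollow Capital LLC → Beacon Trust → Northgate Group plc (R2): 35% × 64% × 77% × 68% = 11.72864% of Slate Shipping BV.
Aggregating (R3): 8.9376% + 11.72864% = 20.66624%.
20.66624% exceeds the 5% threshold, so Callum is a related party to Slate Shipping BV.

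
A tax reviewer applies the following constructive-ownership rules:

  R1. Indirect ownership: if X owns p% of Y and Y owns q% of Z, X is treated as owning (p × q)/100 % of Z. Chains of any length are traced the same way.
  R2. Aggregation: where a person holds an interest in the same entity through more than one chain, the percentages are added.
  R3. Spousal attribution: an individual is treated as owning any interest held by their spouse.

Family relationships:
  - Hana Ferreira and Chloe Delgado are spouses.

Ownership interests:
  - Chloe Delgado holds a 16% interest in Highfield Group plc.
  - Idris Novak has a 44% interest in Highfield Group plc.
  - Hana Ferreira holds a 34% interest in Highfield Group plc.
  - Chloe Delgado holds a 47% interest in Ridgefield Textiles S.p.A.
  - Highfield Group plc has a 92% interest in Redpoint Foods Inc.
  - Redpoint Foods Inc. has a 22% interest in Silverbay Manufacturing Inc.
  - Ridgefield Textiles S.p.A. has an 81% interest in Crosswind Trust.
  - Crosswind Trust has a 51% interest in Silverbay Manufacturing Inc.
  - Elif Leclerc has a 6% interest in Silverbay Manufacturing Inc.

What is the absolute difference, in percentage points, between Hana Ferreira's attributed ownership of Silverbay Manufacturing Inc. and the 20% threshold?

9.5357

By spousal attribution (R3), Hana Ferreira is treated as also owning Chloe Delgado's interest in Highfield Group plc, giving 34% + 16% = 50%.
By spousal attribution (R3), Hana Ferreira is treated as owning Chloe Delgado's 47% interest in Ridgefield Textiles S.p.A.
Chain via Highfield Group plc → Redpoint Foods Inc. (R1): 50% × 92% × 22% = 10.12% of Silverbay Manufacturing Inc.
Chain via Ridgefield Textiles S.p.A. → Crosswind Trust (R1): 47% × 81% × 51% = 19.4157% of Silverbay Manufacturing Inc.
Aggregating (R2): 10.12% + 19.4157% = 29.5357%.
29.5357% exceeds the 20% threshold by 9.5357 percentage points.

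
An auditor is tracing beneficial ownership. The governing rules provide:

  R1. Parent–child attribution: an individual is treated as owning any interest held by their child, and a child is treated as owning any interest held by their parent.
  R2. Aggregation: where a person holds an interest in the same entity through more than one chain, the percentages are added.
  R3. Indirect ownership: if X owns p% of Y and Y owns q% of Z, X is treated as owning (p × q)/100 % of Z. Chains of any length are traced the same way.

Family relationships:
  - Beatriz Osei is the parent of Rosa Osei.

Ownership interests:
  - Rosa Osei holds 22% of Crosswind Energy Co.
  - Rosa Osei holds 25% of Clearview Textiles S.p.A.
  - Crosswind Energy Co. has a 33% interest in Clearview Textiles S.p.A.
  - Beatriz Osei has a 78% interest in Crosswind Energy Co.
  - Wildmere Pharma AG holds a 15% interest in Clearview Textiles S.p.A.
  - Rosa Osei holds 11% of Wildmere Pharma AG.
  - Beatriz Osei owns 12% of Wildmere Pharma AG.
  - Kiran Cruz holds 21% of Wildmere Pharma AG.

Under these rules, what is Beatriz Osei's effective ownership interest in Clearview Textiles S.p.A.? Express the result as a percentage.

By parent–child attribution (R1), Beatriz Osei is treated as also owning Rosa Osei's interest in Crosswind Energy Co, giving 78% + 22% = 100%.
By parent–child attribution (R1), Beatriz Osei is treated as also owning Rosa Osei's interest in Wildmere Pharma AG, giving 12% + 11% = 23%.
By parent–child attribution (R1), Beatriz Osei is treated as owning Rosa Osei's 25% interest in Clearview Textiles S.p.A.
Chain via Crosswind Energy Co. (R3): 100% × 33% = 33% of Clearview Textiles S.p.A.
Chain via Wildmere Pharma AG (R3): 23% × 15% = 3.45% of Clearview Textiles S.p.A.
Direct interest in Clearview Textiles S.p.A: 25%.
Aggregating (R2): 33% + 3.45% + 25% = 61.45%.

61.45%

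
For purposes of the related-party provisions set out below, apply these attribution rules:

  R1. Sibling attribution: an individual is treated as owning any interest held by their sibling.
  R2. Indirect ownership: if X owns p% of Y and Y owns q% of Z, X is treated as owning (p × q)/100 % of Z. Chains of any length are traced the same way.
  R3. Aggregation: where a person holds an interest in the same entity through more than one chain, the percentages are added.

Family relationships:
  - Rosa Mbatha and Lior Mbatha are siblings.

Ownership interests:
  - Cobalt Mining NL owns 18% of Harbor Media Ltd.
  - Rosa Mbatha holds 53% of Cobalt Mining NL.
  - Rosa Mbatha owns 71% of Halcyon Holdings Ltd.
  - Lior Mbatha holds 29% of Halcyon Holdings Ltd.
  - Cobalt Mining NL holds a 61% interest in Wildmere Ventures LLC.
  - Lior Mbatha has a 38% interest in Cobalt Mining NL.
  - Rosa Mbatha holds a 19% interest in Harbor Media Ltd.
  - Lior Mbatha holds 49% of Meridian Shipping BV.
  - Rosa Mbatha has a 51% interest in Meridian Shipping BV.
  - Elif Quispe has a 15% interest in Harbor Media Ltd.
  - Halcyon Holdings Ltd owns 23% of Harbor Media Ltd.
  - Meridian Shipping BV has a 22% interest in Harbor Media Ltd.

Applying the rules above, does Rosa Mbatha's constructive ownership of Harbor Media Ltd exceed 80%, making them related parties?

Yes

By sibling attribution (R1), Rosa Mbatha is treated as also owning Lior Mbatha's interest in Cobalt Mining NL, giving 53% + 38% = 91%.
By sibling attribution (R1), Rosa Mbatha is treated as also owning Lior Mbatha's interest in Meridian Shipping BV, giving 51% + 49% = 100%.
By sibling attribution (R1), Rosa Mbatha is treated as also owning Lior Mbatha's interest in Halcyon Holdings Ltd, giving 71% + 29% = 100%.
Chain via Cobalt Mining NL (R2): 91% × 18% = 16.38% of Harbor Media Ltd.
Chain via Meridian Shipping BV (R2): 100% × 22% = 22% of Harbor Media Ltd.
Chain via Halcyon Holdings Ltd (R2): 100% × 23% = 23% of Harbor Media Ltd.
Direct interest in Harbor Media Ltd: 19%.
Aggregating (R3): 16.38% + 22% + 23% + 19% = 80.38%.
80.38% exceeds the 80% threshold, so Rosa is a related party to Harbor Media Ltd.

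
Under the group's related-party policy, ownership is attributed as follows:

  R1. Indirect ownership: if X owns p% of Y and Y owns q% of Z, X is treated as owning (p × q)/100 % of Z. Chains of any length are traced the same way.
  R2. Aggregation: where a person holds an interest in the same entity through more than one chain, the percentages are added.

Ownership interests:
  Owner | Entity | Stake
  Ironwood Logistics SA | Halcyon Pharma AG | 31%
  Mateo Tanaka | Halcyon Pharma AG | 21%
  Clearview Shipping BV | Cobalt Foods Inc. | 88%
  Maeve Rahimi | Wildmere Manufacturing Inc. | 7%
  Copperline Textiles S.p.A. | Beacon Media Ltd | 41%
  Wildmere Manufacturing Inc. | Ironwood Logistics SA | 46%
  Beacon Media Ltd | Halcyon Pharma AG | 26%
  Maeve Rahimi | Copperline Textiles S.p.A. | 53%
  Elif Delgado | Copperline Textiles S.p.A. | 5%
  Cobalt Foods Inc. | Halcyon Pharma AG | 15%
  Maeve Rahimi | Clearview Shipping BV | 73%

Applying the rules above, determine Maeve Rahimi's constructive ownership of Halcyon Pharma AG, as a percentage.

16.284%

Chain via Copperline Textiles S.p.A. → Beacon Media Ltd (R1): 53% × 41% × 26% = 5.6498% of Halcyon Pharma AG.
Chain via Clearview Shipping BV → Cobalt Foods Inc. (R1): 73% × 88% × 15% = 9.636% of Halcyon Pharma AG.
Chain via Wildmere Manufacturing Inc. → Ironwood Logistics SA (R1): 7% × 46% × 31% = 0.9982% of Halcyon Pharma AG.
Aggregating (R2): 5.6498% + 9.636% + 0.9982% = 16.284%.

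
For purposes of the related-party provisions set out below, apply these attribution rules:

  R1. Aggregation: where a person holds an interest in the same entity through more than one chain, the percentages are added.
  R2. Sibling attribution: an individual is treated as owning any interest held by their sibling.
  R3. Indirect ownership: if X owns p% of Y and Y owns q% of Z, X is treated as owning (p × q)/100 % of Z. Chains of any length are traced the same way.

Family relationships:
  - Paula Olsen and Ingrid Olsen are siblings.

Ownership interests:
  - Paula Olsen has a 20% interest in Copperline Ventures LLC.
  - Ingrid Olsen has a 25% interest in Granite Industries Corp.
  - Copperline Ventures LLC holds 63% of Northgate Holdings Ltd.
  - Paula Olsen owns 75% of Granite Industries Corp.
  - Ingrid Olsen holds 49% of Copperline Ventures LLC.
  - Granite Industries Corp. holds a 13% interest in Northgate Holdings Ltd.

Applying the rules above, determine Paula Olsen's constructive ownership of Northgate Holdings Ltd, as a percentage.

By sibling attribution (R2), Paula Olsen is treated as also owning Ingrid Olsen's interest in Copperline Ventures LLC, giving 20% + 49% = 69%.
By sibling attribution (R2), Paula Olsen is treated as also owning Ingrid Olsen's interest in Granite Industries Corp, giving 75% + 25% = 100%.
Chain via Copperline Ventures LLC (R3): 69% × 63% = 43.47% of Northgate Holdings Ltd.
Chain via Granite Industries Corp. (R3): 100% × 13% = 13% of Northgate Holdings Ltd.
Aggregating (R1): 43.47% + 13% = 56.47%.

56.47%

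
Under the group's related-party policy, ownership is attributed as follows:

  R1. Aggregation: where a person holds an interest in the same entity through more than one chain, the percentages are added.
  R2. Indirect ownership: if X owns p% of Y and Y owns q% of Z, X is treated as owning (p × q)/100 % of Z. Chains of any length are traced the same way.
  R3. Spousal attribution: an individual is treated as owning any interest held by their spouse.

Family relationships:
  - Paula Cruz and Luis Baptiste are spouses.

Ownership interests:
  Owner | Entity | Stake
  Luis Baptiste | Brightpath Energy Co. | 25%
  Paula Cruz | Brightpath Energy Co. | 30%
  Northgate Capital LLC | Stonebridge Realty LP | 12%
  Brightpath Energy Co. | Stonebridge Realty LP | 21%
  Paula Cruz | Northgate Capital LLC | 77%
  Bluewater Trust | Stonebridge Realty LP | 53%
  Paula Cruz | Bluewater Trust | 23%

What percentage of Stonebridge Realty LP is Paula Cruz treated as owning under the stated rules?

32.98%

By spousal attribution (R3), Paula Cruz is treated as also owning Luis Baptiste's interest in Brightpath Energy Co, giving 30% + 25% = 55%.
Chain via Bluewater Trust (R2): 23% × 53% = 12.19% of Stonebridge Realty LP.
Chain via Northgate Capital LLC (R2): 77% × 12% = 9.24% of Stonebridge Realty LP.
Chain via Brightpath Energy Co. (R2): 55% × 21% = 11.55% of Stonebridge Realty LP.
Aggregating (R1): 12.19% + 9.24% + 11.55% = 32.98%.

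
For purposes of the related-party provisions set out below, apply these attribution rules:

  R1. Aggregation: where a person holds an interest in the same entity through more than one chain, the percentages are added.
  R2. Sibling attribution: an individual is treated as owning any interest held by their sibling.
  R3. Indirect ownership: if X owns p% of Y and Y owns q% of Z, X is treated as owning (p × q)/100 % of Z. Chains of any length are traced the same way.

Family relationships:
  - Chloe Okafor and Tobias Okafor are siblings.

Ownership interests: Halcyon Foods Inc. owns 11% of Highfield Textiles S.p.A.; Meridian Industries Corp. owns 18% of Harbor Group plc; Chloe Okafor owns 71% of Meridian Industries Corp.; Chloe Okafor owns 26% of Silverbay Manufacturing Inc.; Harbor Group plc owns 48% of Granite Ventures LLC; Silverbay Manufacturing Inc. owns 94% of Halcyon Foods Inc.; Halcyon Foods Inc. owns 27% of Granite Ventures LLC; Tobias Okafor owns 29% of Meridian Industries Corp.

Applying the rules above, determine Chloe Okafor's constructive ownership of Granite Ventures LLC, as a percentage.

15.2388%

By sibling attribution (R2), Chloe Okafor is treated as also owning Tobias Okafor's interest in Meridian Industries Corp, giving 71% + 29% = 100%.
Chain via Meridian Industries Corp. → Harbor Group plc (R3): 100% × 18% × 48% = 8.64% of Granite Ventures LLC.
Chain via Silverbay Manufacturing Inc. → Halcyon Foods Inc. (R3): 26% × 94% × 27% = 6.5988% of Granite Ventures LLC.
Aggregating (R1): 8.64% + 6.5988% = 15.2388%.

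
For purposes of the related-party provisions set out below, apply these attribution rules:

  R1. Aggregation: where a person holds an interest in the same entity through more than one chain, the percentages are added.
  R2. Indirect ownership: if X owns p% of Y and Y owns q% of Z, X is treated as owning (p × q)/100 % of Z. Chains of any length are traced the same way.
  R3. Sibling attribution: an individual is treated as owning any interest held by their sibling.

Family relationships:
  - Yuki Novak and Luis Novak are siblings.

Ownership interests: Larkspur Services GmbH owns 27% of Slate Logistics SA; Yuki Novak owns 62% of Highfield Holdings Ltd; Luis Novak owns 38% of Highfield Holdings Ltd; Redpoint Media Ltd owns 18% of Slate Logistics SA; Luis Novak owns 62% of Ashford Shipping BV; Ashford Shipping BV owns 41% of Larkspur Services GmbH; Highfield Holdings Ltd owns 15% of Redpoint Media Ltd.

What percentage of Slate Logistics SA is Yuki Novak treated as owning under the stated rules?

By sibling attribution (R3), Yuki Novak is treated as also owning Luis Novak's interest in Highfield Holdings Ltd, giving 62% + 38% = 100%.
By sibling attribution (R3), Yuki Novak is treated as owning Luis Novak's 62% interest in Ashford Shipping BV.
Chain via Highfield Holdings Ltd → Redpoint Media Ltd (R2): 100% × 15% × 18% = 2.7% of Slate Logistics SA.
Chain via Ashford Shipping BV → Larkspur Services GmbH (R2): 62% × 41% × 27% = 6.8634% of Slate Logistics SA.
Aggregating (R1): 2.7% + 6.8634% = 9.5634%.

9.5634%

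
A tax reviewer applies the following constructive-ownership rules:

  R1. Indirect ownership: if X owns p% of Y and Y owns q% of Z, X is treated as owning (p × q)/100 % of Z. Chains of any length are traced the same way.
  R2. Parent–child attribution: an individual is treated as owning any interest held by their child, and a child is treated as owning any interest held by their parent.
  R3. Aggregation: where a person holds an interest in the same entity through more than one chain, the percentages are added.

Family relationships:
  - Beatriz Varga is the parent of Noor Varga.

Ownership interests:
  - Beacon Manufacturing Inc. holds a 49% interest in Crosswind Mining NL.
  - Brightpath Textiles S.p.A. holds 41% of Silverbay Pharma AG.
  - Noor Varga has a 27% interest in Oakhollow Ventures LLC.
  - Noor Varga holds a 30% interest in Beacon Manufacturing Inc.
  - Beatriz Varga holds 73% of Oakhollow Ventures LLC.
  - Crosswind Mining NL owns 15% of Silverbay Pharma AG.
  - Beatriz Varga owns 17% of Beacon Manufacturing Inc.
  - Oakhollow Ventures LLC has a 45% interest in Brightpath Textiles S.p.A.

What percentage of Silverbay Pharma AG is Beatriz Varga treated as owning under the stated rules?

21.9045%

By parent–child attribution (R2), Beatriz Varga is treated as also owning Noor Varga's interest in Beacon Manufacturing Inc, giving 17% + 30% = 47%.
By parent–child attribution (R2), Beatriz Varga is treated as also owning Noor Varga's interest in Oakhollow Ventures LLC, giving 73% + 27% = 100%.
Chain via Beacon Manufacturing Inc. → Crosswind Mining NL (R1): 47% × 49% × 15% = 3.4545% of Silverbay Pharma AG.
Chain via Oakhollow Ventures LLC → Brightpath Textiles S.p.A. (R1): 100% × 45% × 41% = 18.45% of Silverbay Pharma AG.
Aggregating (R3): 3.4545% + 18.45% = 21.9045%.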